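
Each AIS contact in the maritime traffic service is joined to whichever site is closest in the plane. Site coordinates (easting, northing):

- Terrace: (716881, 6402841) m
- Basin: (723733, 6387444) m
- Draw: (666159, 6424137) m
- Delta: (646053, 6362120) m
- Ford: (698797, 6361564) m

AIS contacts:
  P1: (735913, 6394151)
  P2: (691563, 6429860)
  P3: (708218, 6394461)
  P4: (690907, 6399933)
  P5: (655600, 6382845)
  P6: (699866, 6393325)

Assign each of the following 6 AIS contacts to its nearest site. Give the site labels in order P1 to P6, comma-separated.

P1 → Basin (d²=193336249.00)
P2 → Draw (d²=678115945.00)
P3 → Terrace (d²=145271969.00)
P4 → Terrace (d²=683105140.00)
P5 → Delta (d²=520670834.00)
P6 → Terrace (d²=380064481.00)

Basin, Draw, Terrace, Terrace, Delta, Terrace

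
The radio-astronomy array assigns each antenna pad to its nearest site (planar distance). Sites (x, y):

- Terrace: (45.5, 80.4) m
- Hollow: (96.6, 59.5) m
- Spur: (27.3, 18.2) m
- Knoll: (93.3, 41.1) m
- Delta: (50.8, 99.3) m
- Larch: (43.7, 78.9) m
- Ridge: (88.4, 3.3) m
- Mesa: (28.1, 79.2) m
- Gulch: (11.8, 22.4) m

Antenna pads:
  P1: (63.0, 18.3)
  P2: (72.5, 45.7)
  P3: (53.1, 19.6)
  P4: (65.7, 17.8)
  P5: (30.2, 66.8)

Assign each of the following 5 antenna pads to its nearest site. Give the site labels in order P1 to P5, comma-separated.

P1 → Ridge (d²=870.16)
P2 → Knoll (d²=453.80)
P3 → Spur (d²=667.60)
P4 → Ridge (d²=725.54)
P5 → Mesa (d²=158.17)

Ridge, Knoll, Spur, Ridge, Mesa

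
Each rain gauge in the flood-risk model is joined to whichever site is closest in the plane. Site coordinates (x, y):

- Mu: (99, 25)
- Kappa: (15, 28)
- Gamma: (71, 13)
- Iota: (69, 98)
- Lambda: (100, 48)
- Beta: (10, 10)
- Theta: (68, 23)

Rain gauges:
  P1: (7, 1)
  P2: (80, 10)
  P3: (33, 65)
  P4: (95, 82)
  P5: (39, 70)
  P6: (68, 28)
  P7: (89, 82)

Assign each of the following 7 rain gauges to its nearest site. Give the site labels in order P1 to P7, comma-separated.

Beta, Gamma, Kappa, Iota, Iota, Theta, Iota

P1 → Beta (d²=90.00)
P2 → Gamma (d²=90.00)
P3 → Kappa (d²=1693.00)
P4 → Iota (d²=932.00)
P5 → Iota (d²=1684.00)
P6 → Theta (d²=25.00)
P7 → Iota (d²=656.00)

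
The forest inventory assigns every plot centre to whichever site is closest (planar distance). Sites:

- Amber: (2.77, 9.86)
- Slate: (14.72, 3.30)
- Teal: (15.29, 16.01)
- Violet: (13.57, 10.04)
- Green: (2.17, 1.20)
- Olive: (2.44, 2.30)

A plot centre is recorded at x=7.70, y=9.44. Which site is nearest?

Squared distances to each site:
Amber: 24.481; Slate: 86.980; Teal: 100.773; Violet: 34.817; Green: 98.478; Olive: 78.647.
Minimum at Amber.

Amber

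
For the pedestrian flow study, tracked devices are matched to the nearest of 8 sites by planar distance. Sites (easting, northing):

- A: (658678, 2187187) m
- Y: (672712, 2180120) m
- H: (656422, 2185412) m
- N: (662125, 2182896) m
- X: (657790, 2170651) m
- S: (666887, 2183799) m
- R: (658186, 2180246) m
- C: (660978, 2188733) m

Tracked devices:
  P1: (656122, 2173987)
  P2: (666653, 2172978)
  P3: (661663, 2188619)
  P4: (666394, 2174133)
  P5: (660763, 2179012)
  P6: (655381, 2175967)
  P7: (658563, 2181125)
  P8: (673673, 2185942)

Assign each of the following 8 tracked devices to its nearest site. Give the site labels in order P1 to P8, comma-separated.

X, X, C, Y, R, R, R, Y

P1 → X (d²=13911120.00)
P2 → X (d²=83967698.00)
P3 → C (d²=482221.00)
P4 → Y (d²=75761293.00)
P5 → R (d²=8163685.00)
P6 → R (d²=26177866.00)
P7 → R (d²=914770.00)
P8 → Y (d²=34819205.00)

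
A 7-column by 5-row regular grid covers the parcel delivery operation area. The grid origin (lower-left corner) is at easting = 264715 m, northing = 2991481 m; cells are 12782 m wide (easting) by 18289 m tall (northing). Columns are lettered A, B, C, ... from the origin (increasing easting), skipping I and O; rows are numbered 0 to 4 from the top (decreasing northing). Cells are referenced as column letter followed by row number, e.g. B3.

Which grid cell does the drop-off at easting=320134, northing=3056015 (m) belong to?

Column index: ⌊(320134 − 264715) / 12782⌋ = ⌊4.336⌋ = 4 → column E
Row offset from origin: ⌊(3056015 − 2991481) / 18289⌋ = ⌊3.529⌋ = 3 → row 1 (counted from top)

E1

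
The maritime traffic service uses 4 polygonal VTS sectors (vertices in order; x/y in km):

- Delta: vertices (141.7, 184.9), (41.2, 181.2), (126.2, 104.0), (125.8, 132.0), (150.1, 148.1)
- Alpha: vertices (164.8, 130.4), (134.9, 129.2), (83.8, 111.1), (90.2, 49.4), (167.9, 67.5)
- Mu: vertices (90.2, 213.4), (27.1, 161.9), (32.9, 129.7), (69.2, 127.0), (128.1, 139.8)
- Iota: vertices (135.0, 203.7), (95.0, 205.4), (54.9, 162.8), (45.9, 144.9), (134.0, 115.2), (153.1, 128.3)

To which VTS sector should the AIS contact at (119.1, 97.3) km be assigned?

Alpha

Cast a ray rightward from (119.1, 97.3). For each polygon, the edges (by vertex number in listed order) whose endpoints lie on opposite sides of y = 97.3, where each meets that height, and whether that is right or left of the point:
Delta: no edge straddles that height → 0 crossings.
Alpha: 3–4 at x≈85.23 (left), 5–1 at x≈166.43 (right) → 1 crossing.
Mu: no edge straddles that height → 0 crossings.
Iota: no edge straddles that height → 0 crossings.
Only Alpha has an odd count, so the point is inside Alpha.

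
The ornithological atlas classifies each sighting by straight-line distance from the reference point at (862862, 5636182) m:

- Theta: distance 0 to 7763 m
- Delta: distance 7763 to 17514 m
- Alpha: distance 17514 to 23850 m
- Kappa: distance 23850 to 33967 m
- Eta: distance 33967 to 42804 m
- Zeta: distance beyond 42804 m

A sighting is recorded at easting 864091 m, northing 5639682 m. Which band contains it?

Theta

Distance = √((864091−862862)² + (5639682−5636182)²) = √(1510441.000 + 12250000.000) = 3709.507 m.
0 ≤ 3709.507 < 7763 → Theta.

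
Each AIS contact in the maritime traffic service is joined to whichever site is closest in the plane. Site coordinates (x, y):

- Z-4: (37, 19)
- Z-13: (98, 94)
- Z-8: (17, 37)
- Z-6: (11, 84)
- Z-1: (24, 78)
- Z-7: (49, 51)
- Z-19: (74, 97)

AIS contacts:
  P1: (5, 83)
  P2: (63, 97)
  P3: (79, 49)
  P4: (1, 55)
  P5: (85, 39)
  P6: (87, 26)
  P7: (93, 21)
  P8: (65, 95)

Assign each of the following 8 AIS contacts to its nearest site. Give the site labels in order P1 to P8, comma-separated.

P1 → Z-6 (d²=37.00)
P2 → Z-19 (d²=121.00)
P3 → Z-7 (d²=904.00)
P4 → Z-8 (d²=580.00)
P5 → Z-7 (d²=1440.00)
P6 → Z-7 (d²=2069.00)
P7 → Z-7 (d²=2836.00)
P8 → Z-19 (d²=85.00)

Z-6, Z-19, Z-7, Z-8, Z-7, Z-7, Z-7, Z-19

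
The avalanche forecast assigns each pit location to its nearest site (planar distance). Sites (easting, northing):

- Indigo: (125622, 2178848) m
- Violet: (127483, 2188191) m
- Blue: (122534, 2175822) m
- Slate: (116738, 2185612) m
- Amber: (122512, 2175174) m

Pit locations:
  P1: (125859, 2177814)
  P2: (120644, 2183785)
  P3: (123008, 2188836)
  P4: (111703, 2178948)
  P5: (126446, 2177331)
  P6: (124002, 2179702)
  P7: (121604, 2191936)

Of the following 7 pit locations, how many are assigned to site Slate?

P1 → Indigo
P2 → Slate
P3 → Violet
P4 → Slate
P5 → Indigo
P6 → Indigo
P7 → Violet
2 of the 7 go to Slate.

2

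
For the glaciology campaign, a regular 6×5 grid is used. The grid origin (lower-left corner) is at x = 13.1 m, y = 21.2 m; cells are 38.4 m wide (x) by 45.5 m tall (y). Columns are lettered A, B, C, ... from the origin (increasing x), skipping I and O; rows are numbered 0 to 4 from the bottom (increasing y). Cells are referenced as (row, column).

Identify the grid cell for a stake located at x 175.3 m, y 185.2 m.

(3, E)

Column index: ⌊(175.3 − 13.1) / 38.4⌋ = ⌊4.224⌋ = 4 → column E
Row offset from origin: ⌊(185.2 − 21.2) / 45.5⌋ = ⌊3.604⌋ = 3 → row 3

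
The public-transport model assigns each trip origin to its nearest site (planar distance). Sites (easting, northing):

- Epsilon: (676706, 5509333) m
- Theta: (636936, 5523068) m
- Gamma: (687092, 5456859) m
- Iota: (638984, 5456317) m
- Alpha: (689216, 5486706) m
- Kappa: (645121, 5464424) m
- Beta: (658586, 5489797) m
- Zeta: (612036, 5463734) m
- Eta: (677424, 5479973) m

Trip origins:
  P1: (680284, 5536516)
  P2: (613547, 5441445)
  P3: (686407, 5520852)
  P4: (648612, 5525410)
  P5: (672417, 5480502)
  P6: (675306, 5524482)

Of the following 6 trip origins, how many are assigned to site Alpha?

0

P1 → Epsilon
P2 → Zeta
P3 → Epsilon
P4 → Theta
P5 → Eta
P6 → Epsilon
0 of the 6 go to Alpha.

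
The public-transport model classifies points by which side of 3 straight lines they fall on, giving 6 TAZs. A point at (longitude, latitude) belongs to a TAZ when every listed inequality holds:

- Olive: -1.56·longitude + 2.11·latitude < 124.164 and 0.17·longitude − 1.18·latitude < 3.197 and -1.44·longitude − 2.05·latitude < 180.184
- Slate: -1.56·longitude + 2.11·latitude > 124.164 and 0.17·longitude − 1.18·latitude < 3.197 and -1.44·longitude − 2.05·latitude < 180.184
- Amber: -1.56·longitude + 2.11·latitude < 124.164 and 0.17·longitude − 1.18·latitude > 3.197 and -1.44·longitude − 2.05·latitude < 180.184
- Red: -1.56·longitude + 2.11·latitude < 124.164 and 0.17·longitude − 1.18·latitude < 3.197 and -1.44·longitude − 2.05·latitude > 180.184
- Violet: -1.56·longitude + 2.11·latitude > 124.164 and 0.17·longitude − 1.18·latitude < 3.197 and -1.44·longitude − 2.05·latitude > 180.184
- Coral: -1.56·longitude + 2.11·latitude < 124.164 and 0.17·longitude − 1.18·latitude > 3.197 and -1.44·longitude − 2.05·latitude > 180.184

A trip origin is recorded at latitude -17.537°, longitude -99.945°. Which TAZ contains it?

Amber

-1.56·-99.945 + 2.11·-17.537 = 118.911, which is < 124.164
0.17·-99.945 − 1.18·-17.537 = 3.703, which is > 3.197
-1.44·-99.945 − 2.05·-17.537 = 179.872, which is < 180.184
This sign pattern matches Amber.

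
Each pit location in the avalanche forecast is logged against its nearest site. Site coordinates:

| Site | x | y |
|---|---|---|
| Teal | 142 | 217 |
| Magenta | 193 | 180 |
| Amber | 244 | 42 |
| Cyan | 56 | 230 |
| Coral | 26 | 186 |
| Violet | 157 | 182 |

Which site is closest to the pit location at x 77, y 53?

Coral

Squared distances to each site:
Teal: 31121.000; Magenta: 29585.000; Amber: 28010.000; Cyan: 31770.000; Coral: 20290.000; Violet: 23041.000.
Minimum at Coral.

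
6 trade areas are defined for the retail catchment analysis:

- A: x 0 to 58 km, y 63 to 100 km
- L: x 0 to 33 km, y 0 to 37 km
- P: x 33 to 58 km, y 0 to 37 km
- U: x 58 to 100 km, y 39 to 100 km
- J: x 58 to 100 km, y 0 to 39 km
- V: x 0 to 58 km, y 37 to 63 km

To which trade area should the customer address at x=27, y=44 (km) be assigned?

The point has x = 27 and y = 44.
Only V satisfies 0 ≤ x ≤ 58 and 37 ≤ y ≤ 63.

V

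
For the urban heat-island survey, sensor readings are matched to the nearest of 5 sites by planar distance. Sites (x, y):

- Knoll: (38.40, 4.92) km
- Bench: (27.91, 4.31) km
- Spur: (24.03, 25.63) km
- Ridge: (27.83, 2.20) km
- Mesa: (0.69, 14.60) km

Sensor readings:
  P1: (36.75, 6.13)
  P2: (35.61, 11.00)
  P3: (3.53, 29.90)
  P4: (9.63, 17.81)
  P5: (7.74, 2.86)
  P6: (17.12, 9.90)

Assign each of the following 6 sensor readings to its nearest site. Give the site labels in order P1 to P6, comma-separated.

Knoll, Knoll, Mesa, Mesa, Mesa, Bench

P1 → Knoll (d²=4.19)
P2 → Knoll (d²=44.75)
P3 → Mesa (d²=242.16)
P4 → Mesa (d²=90.23)
P5 → Mesa (d²=187.53)
P6 → Bench (d²=147.67)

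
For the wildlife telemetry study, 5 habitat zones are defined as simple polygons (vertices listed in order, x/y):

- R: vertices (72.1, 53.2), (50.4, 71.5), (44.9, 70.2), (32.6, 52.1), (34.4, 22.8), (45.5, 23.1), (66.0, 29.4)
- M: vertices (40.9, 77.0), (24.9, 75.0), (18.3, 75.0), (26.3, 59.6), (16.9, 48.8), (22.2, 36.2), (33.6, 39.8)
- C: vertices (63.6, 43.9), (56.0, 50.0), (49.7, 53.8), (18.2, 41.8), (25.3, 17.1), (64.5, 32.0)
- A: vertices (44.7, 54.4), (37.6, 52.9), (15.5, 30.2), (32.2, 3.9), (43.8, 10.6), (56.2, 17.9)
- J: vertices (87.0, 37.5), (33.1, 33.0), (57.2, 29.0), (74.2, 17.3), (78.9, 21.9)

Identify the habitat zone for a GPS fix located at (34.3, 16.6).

Cast a ray rightward from (34.3, 16.6). For each polygon, the edges (by vertex number in listed order) whose endpoints lie on opposite sides of y = 16.6, where each meets that height, and whether that is right or left of the point:
R: no edge straddles that height → 0 crossings.
M: no edge straddles that height → 0 crossings.
C: no edge straddles that height → 0 crossings.
A: 3–4 at x≈24.14 (left), 5–6 at x≈53.99 (right) → 1 crossing.
J: no edge straddles that height → 0 crossings.
Only A has an odd count, so the point is inside A.

A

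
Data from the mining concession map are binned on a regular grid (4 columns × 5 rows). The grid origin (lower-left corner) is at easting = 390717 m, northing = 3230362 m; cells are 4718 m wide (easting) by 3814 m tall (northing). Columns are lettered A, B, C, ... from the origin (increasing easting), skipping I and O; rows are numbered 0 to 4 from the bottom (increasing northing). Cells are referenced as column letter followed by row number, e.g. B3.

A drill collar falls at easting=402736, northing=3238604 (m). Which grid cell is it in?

C2

Column index: ⌊(402736 − 390717) / 4718⌋ = ⌊2.547⌋ = 2 → column C
Row offset from origin: ⌊(3238604 − 3230362) / 3814⌋ = ⌊2.161⌋ = 2 → row 2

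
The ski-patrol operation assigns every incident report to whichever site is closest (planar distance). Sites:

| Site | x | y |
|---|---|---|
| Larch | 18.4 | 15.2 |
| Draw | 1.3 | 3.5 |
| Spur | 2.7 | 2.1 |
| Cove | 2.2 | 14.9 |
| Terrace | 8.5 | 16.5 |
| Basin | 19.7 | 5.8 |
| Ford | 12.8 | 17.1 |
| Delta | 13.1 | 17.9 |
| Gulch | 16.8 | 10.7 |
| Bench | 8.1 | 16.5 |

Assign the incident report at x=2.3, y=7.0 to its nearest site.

Draw

Squared distances to each site:
Larch: 326.450; Draw: 13.250; Spur: 24.170; Cove: 62.420; Terrace: 128.690; Basin: 304.200; Ford: 212.260; Delta: 235.450; Gulch: 223.940; Bench: 123.890.
Minimum at Draw.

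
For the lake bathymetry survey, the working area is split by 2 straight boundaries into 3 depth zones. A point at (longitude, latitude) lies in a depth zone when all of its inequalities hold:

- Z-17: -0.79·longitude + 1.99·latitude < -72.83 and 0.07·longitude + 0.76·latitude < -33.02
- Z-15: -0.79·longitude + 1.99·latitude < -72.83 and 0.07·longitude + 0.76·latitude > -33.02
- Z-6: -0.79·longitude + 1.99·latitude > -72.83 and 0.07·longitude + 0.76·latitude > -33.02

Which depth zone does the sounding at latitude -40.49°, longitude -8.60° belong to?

Z-15

-0.79·-8.60 + 1.99·-40.49 = -73.781, which is < -72.83
0.07·-8.60 + 0.76·-40.49 = -31.374, which is > -33.02
This sign pattern matches Z-15.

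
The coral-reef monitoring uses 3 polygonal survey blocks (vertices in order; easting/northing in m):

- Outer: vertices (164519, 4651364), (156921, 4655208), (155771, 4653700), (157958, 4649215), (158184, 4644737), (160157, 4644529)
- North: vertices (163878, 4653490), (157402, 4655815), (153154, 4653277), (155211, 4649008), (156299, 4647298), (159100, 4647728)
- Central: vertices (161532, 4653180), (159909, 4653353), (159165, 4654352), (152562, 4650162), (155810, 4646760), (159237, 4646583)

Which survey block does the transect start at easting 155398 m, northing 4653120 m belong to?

Cast a ray rightward from (155398, 4653120). For each polygon, the edges (by vertex number in listed order) whose endpoints lie on opposite sides of northing = 4653120, where each meets that height, and whether that is right or left of the point:
Outer: 1–2 at easting≈161048.1 (right), 3–4 at easting≈156053.8 (right) → 2 crossings.
North: 3–4 at easting≈153229.6 (left), 6–1 at easting≈163571.2 (right) → 1 crossing.
Central: 3–4 at easting≈157223.5 (right), 6–1 at easting≈161511.1 (right) → 2 crossings.
Only North has an odd count, so the point is inside North.

North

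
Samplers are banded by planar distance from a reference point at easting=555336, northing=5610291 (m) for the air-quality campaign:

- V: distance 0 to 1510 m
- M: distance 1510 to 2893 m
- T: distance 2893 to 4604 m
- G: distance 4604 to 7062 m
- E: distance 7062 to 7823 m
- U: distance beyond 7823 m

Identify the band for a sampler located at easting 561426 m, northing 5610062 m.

G

Distance = √((561426−555336)² + (5610062−5610291)²) = √(37088100.000 + 52441.000) = 6094.304 m.
4604 ≤ 6094.304 < 7062 → G.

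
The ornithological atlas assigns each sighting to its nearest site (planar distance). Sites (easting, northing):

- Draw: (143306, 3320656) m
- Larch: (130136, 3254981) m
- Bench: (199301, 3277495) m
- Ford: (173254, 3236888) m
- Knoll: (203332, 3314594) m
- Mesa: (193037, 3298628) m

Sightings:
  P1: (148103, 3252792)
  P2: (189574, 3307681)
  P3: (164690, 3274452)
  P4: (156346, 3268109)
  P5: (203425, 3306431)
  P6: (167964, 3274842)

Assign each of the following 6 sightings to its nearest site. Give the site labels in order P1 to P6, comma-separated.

P1 → Larch (d²=327604810.00)
P2 → Mesa (d²=93949178.00)
P3 → Bench (d²=1207181170.00)
P4 → Larch (d²=859308484.00)
P5 → Knoll (d²=66643218.00)
P6 → Bench (d²=989045978.00)

Larch, Mesa, Bench, Larch, Knoll, Bench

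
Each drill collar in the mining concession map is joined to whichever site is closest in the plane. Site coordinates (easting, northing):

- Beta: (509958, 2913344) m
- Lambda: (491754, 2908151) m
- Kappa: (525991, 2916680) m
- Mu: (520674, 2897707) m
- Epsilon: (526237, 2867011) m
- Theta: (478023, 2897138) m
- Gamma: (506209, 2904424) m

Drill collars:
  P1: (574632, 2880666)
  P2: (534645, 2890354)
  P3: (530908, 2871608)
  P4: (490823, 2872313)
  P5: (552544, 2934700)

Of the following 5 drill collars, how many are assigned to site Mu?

P1 → Epsilon
P2 → Mu
P3 → Epsilon
P4 → Theta
P5 → Kappa
1 of the 5 goes to Mu.

1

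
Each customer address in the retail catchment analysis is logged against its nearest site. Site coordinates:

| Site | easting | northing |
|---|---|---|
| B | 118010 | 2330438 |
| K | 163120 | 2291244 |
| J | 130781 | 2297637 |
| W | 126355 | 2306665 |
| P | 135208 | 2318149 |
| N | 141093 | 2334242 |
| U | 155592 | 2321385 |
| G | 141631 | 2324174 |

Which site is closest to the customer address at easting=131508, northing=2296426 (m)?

J

Squared distances to each site:
B: 1339012148.000; K: 1026171668.000; J: 1995050.000; W: 131390530.000; P: 485578729.000; N: 1521922081.000; U: 1202990737.000; G: 872426633.000.
Minimum at J.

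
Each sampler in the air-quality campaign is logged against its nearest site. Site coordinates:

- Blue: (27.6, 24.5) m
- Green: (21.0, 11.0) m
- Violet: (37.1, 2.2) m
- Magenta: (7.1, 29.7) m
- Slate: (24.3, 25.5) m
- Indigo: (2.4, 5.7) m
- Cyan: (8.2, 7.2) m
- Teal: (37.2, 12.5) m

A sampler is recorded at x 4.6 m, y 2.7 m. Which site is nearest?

Squared distances to each site:
Blue: 1004.240; Green: 337.850; Violet: 1056.500; Magenta: 735.250; Slate: 907.930; Indigo: 13.840; Cyan: 33.210; Teal: 1158.800.
Minimum at Indigo.

Indigo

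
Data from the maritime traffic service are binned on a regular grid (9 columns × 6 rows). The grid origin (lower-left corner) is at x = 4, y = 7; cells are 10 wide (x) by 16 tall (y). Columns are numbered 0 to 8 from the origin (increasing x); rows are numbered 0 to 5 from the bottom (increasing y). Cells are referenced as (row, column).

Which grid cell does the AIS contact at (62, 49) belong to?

(2, 5)

Column index: ⌊(62 − 4) / 10⌋ = ⌊5.800⌋ = 5
Row offset from origin: ⌊(49 − 7) / 16⌋ = ⌊2.625⌋ = 2 → row 2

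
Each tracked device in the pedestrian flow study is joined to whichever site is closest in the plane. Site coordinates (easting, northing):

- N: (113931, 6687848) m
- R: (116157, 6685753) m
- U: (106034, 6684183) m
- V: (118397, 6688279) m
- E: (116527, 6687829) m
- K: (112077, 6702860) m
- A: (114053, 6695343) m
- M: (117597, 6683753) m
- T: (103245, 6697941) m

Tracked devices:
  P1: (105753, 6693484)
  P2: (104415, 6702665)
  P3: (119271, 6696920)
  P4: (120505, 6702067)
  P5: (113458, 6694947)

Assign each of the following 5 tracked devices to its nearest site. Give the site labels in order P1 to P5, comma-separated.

T, T, A, K, A

P1 → T (d²=26154913.00)
P2 → T (d²=23685076.00)
P3 → A (d²=29714453.00)
P4 → K (d²=71660033.00)
P5 → A (d²=510841.00)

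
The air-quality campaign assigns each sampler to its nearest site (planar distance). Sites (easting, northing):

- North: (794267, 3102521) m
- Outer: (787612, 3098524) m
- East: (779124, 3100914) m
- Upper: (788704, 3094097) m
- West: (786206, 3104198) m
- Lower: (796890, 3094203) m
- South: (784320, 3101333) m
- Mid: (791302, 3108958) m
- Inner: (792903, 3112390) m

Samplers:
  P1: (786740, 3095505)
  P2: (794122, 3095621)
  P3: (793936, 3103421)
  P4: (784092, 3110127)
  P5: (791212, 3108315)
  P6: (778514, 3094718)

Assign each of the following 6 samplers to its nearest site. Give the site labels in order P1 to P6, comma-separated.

P1 → Upper (d²=5839760.00)
P2 → Lower (d²=9672548.00)
P3 → North (d²=919561.00)
P4 → West (d²=39622037.00)
P5 → Mid (d²=421549.00)
P6 → East (d²=38762516.00)

Upper, Lower, North, West, Mid, East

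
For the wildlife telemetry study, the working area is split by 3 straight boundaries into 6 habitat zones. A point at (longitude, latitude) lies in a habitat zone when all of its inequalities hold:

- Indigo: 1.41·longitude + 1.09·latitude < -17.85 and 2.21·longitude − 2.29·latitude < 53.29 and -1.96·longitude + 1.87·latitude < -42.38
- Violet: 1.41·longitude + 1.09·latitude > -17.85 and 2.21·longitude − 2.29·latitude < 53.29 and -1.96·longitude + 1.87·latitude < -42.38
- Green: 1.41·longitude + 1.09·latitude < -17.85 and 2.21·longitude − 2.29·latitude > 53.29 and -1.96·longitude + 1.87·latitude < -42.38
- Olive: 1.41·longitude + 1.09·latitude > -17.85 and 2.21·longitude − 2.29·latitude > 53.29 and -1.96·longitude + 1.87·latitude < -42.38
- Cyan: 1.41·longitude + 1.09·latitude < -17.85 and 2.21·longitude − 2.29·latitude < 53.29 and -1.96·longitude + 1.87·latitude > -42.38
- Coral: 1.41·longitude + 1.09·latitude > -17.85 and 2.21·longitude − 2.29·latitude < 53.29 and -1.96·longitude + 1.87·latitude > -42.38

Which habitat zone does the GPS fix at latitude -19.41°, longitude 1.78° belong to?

1.41·1.78 + 1.09·-19.41 = -18.647, which is < -17.85
2.21·1.78 − 2.29·-19.41 = 48.383, which is < 53.29
-1.96·1.78 + 1.87·-19.41 = -39.785, which is > -42.38
This sign pattern matches Cyan.

Cyan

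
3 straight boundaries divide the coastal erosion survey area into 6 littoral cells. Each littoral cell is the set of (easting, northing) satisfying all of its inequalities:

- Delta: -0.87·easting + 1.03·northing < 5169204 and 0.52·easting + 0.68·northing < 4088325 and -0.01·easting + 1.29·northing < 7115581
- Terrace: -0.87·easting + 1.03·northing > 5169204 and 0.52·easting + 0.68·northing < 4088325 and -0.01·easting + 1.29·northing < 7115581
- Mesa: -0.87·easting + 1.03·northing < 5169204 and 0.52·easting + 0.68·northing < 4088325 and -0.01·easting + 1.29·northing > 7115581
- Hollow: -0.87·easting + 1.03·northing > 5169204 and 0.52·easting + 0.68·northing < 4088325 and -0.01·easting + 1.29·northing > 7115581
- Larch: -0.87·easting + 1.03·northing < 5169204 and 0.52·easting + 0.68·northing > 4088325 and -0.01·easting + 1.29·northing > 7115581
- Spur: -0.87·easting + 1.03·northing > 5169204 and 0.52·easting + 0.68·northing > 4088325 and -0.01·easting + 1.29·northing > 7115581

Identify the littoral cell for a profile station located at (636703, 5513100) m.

Delta

-0.87·636703 + 1.03·5513100 = 5124561.390, which is < 5169204
0.52·636703 + 0.68·5513100 = 4079993.560, which is < 4088325
-0.01·636703 + 1.29·5513100 = 7105531.970, which is < 7115581
This sign pattern matches Delta.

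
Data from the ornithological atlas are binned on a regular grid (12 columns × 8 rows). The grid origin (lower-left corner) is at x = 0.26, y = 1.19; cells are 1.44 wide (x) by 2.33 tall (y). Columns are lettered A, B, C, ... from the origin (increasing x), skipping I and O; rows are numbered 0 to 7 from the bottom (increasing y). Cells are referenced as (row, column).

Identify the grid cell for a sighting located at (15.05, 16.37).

(6, L)

Column index: ⌊(15.05 − 0.26) / 1.44⌋ = ⌊10.271⌋ = 10 → column L
Row offset from origin: ⌊(16.37 − 1.19) / 2.33⌋ = ⌊6.515⌋ = 6 → row 6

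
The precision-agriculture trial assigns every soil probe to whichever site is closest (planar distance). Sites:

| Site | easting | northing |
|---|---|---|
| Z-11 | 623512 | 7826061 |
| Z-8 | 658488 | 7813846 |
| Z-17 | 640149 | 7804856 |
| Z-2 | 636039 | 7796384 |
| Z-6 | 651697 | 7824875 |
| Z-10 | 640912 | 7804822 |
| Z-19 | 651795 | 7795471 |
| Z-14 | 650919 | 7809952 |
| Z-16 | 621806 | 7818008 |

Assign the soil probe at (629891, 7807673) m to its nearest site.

Z-17

Squared distances to each site:
Z-11: 378810185.000; Z-8: 855894338.000; Z-17: 113162053.000; Z-2: 165239425.000; Z-6: 771410440.000; Z-10: 129590642.000; Z-19: 628674020.000; Z-14: 447370625.000; Z-16: 172179450.000.
Minimum at Z-17.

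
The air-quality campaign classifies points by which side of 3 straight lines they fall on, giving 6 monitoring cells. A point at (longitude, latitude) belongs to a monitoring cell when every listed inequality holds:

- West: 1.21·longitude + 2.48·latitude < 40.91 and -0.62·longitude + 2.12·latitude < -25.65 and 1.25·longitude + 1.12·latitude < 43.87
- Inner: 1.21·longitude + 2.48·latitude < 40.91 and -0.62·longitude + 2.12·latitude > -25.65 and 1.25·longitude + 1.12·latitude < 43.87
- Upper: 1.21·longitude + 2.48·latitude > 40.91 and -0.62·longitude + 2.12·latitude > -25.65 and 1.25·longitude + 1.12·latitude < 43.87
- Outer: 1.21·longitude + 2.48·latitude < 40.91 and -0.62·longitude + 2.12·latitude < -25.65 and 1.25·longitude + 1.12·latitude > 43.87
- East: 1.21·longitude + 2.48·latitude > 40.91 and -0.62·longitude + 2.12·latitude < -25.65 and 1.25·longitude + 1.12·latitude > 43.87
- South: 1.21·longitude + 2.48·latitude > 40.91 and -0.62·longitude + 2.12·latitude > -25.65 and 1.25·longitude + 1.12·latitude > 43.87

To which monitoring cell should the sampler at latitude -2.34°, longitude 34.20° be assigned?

West

1.21·34.20 + 2.48·-2.34 = 35.579, which is < 40.91
-0.62·34.20 + 2.12·-2.34 = -26.165, which is < -25.65
1.25·34.20 + 1.12·-2.34 = 40.129, which is < 43.87
This sign pattern matches West.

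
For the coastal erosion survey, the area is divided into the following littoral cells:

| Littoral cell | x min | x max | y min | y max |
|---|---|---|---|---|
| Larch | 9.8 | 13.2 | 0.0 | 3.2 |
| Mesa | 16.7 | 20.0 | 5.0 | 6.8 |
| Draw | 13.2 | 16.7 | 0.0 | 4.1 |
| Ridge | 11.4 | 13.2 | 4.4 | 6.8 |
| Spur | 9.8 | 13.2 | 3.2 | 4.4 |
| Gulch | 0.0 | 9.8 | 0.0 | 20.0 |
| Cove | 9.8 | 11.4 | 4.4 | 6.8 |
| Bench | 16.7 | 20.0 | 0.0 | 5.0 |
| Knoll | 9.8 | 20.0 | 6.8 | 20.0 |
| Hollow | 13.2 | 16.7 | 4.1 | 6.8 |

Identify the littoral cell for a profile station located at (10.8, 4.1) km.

The point has x = 10.8 and y = 4.1.
Only Spur satisfies 9.8 ≤ x ≤ 13.2 and 3.2 ≤ y ≤ 4.4.

Spur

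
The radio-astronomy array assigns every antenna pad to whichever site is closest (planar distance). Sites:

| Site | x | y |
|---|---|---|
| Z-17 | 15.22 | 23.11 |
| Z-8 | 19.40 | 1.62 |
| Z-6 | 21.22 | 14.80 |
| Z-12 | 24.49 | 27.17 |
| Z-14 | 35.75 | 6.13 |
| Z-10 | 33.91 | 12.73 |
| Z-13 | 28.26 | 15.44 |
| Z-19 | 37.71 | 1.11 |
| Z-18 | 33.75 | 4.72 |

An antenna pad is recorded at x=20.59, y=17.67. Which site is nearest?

Squared distances to each site:
Z-17: 58.430; Z-8: 259.019; Z-6: 8.634; Z-12: 105.460; Z-14: 362.997; Z-10: 201.826; Z-13: 63.802; Z-19: 567.328; Z-18: 340.888.
Minimum at Z-6.

Z-6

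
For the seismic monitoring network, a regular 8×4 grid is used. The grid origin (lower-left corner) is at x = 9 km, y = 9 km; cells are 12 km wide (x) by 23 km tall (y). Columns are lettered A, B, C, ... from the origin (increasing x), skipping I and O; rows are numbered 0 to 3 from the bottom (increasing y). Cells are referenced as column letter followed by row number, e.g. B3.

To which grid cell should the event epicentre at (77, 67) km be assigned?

Column index: ⌊(77 − 9) / 12⌋ = ⌊5.667⌋ = 5 → column F
Row offset from origin: ⌊(67 − 9) / 23⌋ = ⌊2.522⌋ = 2 → row 2

F2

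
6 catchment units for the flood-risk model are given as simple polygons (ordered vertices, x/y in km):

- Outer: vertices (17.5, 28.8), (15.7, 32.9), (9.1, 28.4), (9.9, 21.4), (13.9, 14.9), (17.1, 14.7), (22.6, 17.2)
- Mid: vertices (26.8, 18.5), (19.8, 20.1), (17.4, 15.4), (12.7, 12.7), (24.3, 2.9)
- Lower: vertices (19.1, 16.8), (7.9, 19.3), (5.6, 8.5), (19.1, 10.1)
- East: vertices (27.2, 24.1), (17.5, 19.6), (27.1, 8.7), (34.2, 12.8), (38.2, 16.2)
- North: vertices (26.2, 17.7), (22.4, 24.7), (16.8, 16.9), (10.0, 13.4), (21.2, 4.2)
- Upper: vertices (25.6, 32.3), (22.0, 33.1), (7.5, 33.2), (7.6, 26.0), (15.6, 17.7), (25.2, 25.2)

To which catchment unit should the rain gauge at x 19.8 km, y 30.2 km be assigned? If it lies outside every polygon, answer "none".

Cast a ray rightward from (19.8, 30.2). For each polygon, the edges (by vertex number in listed order) whose endpoints lie on opposite sides of y = 30.2, where each meets that height, and whether that is right or left of the point:
Outer: 1–2 at x≈16.89 (left), 2–3 at x≈11.74 (left) → 0 crossings.
Mid: no edge straddles that height → 0 crossings.
Lower: no edge straddles that height → 0 crossings.
East: no edge straddles that height → 0 crossings.
North: no edge straddles that height → 0 crossings.
Upper: 3–4 at x≈7.54 (left), 6–1 at x≈25.48 (right) → 1 crossing.
Only Upper has an odd count, so the point is inside Upper.

Upper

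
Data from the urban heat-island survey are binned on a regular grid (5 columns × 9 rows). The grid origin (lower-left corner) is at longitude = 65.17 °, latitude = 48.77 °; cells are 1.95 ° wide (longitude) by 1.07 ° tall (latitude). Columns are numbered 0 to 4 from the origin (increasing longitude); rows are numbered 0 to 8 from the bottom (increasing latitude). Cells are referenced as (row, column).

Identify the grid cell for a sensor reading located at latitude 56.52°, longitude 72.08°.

Column index: ⌊(72.08 − 65.17) / 1.95⌋ = ⌊3.544⌋ = 3
Row offset from origin: ⌊(56.52 − 48.77) / 1.07⌋ = ⌊7.243⌋ = 7 → row 7

(7, 3)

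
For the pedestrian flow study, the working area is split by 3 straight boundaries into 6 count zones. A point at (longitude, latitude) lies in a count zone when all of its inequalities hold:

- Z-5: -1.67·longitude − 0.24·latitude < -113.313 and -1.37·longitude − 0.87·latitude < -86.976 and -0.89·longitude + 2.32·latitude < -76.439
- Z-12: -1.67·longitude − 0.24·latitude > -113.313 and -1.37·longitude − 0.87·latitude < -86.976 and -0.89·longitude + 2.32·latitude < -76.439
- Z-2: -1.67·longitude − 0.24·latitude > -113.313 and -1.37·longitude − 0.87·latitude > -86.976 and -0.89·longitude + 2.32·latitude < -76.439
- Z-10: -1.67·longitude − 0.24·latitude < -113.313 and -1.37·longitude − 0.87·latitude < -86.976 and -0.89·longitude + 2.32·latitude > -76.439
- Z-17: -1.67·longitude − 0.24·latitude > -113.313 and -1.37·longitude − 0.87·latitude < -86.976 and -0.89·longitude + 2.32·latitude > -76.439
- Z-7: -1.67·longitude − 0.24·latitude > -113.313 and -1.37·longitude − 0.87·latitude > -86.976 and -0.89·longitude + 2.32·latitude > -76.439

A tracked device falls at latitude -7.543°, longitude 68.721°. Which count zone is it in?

Z-12

-1.67·68.721 − 0.24·-7.543 = -112.954, which is > -113.313
-1.37·68.721 − 0.87·-7.543 = -87.585, which is < -86.976
-0.89·68.721 + 2.32·-7.543 = -78.661, which is < -76.439
This sign pattern matches Z-12.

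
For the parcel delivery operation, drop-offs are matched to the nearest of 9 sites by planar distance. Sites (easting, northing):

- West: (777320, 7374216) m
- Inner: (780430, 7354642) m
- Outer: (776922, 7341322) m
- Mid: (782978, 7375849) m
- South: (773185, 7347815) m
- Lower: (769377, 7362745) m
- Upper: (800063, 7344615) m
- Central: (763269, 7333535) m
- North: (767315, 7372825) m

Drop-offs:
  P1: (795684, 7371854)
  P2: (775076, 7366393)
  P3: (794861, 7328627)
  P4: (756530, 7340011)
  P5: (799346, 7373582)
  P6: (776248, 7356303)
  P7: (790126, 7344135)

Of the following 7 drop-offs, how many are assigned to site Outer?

P1 → Mid
P2 → Lower
P3 → Upper
P4 → Central
P5 → Mid
P6 → Inner
P7 → Upper
0 of the 7 go to Outer.

0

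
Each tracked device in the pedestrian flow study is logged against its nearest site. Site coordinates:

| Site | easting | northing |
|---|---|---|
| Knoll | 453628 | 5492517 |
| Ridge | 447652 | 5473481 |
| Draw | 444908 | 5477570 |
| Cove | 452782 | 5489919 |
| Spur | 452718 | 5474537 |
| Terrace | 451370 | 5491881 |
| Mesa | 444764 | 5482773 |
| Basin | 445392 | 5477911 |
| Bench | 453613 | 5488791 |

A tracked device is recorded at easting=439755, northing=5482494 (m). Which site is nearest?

Mesa

Squared distances to each site:
Knoll: 292920658.000; Ridge: 143596778.000; Draw: 50799185.000; Cove: 224833354.000; Spur: 231353218.000; Terrace: 223023994.000; Mesa: 25167922.000; Basin: 52779658.000; Bench: 231696373.000.
Minimum at Mesa.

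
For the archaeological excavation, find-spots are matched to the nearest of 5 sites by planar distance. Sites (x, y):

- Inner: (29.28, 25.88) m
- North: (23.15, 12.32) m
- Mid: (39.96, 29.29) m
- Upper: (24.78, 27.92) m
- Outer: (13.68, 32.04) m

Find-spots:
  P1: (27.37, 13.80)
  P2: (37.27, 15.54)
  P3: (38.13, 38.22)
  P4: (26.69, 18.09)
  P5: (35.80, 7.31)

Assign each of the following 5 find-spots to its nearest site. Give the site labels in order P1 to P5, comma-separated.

P1 → North (d²=20.00)
P2 → Inner (d²=170.76)
P3 → Mid (d²=83.09)
P4 → North (d²=45.82)
P5 → North (d²=185.12)

North, Inner, Mid, North, North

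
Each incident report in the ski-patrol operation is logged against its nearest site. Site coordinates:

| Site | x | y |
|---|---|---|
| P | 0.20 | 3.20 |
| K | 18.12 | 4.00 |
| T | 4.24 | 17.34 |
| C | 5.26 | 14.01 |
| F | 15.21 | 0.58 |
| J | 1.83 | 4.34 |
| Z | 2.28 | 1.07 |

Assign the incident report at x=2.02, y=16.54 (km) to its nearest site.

Squared distances to each site:
P: 181.268; K: 416.462; T: 5.568; C: 16.898; F: 428.698; J: 148.876; Z: 239.388.
Minimum at T.

T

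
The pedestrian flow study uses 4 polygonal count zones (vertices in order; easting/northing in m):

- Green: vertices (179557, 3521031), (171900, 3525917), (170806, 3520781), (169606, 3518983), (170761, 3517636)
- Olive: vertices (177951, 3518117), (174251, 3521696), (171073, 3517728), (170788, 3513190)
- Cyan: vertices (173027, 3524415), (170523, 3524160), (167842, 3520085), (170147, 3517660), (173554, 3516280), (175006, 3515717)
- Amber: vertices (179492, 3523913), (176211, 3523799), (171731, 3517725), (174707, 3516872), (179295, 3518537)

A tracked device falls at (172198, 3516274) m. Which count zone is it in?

Olive

Cast a ray rightward from (172198, 3516274). For each polygon, the edges (by vertex number in listed order) whose endpoints lie on opposite sides of northing = 3516274, where each meets that height, and whether that is right or left of the point:
Green: no edge straddles that height → 0 crossings.
Olive: 3–4 at easting≈170981.7 (left), 4–1 at easting≈175271.6 (right) → 1 crossing.
Cyan: 5–6 at easting≈173569.5 (right), 6–1 at easting≈174879.3 (right) → 2 crossings.
Amber: no edge straddles that height → 0 crossings.
Only Olive has an odd count, so the point is inside Olive.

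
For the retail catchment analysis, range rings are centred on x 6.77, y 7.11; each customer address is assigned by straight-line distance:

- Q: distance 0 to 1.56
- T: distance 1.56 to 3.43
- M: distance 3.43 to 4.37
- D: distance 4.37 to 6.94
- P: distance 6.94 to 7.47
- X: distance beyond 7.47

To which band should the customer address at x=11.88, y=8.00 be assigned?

D

Distance = √((11.88−6.77)² + (8.00−7.11)²) = √(26.112 + 0.792) = 5.187.
4.37 ≤ 5.187 < 6.94 → D.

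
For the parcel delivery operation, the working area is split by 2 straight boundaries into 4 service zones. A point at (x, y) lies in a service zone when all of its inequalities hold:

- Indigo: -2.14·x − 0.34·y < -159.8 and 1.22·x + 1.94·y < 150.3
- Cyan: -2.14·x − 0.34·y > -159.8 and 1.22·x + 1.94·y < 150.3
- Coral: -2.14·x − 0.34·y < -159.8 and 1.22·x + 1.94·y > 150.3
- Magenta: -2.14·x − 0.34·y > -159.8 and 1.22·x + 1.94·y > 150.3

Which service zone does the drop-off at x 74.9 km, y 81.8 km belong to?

Coral

-2.14·74.9 − 0.34·81.8 = -188.098, which is < -159.8
1.22·74.9 + 1.94·81.8 = 250.070, which is > 150.3
This sign pattern matches Coral.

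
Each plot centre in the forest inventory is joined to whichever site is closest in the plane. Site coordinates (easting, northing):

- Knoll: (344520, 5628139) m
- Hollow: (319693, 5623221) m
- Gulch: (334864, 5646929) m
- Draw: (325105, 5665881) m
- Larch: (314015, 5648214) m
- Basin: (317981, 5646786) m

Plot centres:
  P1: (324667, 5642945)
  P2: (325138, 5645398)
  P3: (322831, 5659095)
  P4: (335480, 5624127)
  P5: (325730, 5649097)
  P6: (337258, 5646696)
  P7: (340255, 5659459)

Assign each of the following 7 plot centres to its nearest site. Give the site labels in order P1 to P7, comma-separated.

P1 → Basin (d²=59455877.00)
P2 → Basin (d²=53149193.00)
P3 → Draw (d²=51220872.00)
P4 → Knoll (d²=97817744.00)
P5 → Basin (d²=65387722.00)
P6 → Gulch (d²=5785525.00)
P7 → Gulch (d²=186063781.00)

Basin, Basin, Draw, Knoll, Basin, Gulch, Gulch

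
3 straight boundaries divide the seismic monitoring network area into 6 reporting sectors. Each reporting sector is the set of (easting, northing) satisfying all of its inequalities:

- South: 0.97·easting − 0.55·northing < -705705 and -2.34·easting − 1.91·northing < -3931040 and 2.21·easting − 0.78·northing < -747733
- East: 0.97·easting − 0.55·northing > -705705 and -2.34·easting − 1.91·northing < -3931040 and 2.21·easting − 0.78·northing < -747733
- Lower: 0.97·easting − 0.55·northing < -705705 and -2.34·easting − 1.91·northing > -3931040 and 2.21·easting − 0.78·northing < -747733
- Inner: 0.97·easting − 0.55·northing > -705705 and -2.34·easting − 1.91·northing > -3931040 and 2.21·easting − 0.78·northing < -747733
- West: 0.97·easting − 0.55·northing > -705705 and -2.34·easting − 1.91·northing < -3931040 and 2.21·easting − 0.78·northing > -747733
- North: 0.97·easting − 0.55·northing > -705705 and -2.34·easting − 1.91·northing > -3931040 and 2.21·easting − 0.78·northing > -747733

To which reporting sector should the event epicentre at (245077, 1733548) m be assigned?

Lower

0.97·245077 − 0.55·1733548 = -715726.710, which is < -705705
-2.34·245077 − 1.91·1733548 = -3884556.860, which is > -3931040
2.21·245077 − 0.78·1733548 = -810547.270, which is < -747733
This sign pattern matches Lower.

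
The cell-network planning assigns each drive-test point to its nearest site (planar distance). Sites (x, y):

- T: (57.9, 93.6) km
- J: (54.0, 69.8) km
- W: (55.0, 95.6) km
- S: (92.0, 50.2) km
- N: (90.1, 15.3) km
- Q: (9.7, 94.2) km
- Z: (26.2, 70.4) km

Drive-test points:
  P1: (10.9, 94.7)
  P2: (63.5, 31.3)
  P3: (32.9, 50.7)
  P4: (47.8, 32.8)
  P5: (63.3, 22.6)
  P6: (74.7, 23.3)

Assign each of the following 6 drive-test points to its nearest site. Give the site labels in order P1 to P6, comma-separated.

Q, N, Z, J, N, N

P1 → Q (d²=1.69)
P2 → N (d²=963.56)
P3 → Z (d²=432.98)
P4 → J (d²=1407.44)
P5 → N (d²=771.53)
P6 → N (d²=301.16)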